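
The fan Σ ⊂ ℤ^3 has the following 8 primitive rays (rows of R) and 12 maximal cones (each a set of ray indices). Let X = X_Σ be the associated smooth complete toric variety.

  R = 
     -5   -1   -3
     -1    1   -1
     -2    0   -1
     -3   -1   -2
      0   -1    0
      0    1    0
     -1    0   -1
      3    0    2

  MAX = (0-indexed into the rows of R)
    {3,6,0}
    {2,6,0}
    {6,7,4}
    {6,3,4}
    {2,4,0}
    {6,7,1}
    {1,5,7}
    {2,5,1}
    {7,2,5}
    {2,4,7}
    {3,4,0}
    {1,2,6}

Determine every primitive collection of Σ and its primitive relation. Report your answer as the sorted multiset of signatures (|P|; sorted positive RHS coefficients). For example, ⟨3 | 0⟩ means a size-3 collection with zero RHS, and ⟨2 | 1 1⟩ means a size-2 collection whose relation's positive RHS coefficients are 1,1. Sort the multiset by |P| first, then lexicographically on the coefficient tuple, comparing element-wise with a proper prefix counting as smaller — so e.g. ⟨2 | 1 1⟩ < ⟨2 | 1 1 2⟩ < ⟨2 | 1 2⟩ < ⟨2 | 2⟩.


The 14 primitive collections of Σ (r=8, n=3):

  • {4,5}:  v_{4} + v_{5} = 0 — sig = ⟨2 | 0⟩
  • {1,4}:  v_{1} + v_{4} = v_{6} — sig = ⟨2 | 1⟩
  • {2,3}:  v_{2} + v_{3} = v_{0} — sig = ⟨2 | 1⟩
  • {3,7}:  v_{3} + v_{7} = v_{4} — sig = ⟨2 | 1⟩
  • {5,6}:  v_{5} + v_{6} = v_{1} — sig = ⟨2 | 1⟩
  • {0,7}:  v_{0} + v_{7} = v_{2} + v_{4} — sig = ⟨2 | 1 1⟩
  • {3,5}:  v_{3} + v_{5} = v_{2} + v_{6} — sig = ⟨2 | 1 1⟩
  • {0,5}:  v_{0} + v_{5} = 2·v_{2} + v_{6} — sig = ⟨2 | 1 2⟩
  • {1,3}:  v_{1} + v_{3} = v_{2} + 2·v_{6} — sig = ⟨2 | 1 2⟩
  • {0,1}:  v_{0} + v_{1} = 2·v_{2} + 2·v_{6} — sig = ⟨2 | 2 2⟩
  • {2,6,7}:  v_{2} + v_{6} + v_{7} = 0 — sig = ⟨3 | 0⟩
  • {1,2,7}:  v_{1} + v_{2} + v_{7} = v_{5} — sig = ⟨3 | 1⟩
  • {2,4,6}:  v_{2} + v_{4} + v_{6} = v_{3} — sig = ⟨3 | 1⟩
  • {0,4,6}:  v_{0} + v_{4} + v_{6} = 2·v_{3} — sig = ⟨3 | 2⟩

Sorted signature multiset PRS(X):
{ ⟨2 | 0⟩,  ⟨2 | 1⟩ ×4,  ⟨2 | 1 1⟩ ×2,  ⟨2 | 1 2⟩ ×2,  ⟨2 | 2 2⟩,  ⟨3 | 0⟩,  ⟨3 | 1⟩ ×2,  ⟨3 | 2⟩ }


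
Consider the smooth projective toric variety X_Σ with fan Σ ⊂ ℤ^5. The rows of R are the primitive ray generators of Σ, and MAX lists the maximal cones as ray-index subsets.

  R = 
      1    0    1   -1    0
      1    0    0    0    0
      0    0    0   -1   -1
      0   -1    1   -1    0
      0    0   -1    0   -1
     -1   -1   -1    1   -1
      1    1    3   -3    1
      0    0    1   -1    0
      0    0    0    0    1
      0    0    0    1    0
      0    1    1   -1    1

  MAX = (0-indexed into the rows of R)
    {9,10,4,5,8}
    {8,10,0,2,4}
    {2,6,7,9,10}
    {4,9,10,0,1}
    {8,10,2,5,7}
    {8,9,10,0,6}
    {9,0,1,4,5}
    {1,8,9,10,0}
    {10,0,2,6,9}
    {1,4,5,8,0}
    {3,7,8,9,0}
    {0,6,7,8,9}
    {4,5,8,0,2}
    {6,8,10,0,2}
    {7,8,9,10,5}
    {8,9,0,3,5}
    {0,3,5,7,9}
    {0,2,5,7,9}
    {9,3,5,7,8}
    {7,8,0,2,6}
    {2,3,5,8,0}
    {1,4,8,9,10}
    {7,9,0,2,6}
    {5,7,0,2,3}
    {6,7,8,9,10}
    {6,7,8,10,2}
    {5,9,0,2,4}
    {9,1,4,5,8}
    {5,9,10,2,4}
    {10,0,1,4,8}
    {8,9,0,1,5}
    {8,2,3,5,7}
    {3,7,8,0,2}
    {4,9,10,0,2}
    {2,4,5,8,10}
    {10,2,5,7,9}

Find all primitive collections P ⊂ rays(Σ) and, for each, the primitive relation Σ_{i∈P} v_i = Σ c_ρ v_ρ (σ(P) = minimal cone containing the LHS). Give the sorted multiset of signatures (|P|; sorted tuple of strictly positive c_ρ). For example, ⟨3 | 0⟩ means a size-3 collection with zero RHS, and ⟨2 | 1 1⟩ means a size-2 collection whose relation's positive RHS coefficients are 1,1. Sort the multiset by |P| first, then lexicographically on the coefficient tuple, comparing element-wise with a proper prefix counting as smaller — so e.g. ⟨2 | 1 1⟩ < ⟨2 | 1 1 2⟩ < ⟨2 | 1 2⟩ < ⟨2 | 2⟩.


The 17 primitive collections of Σ (r=11, n=5):

  P={1,7}:  v_{1} + v_{7} = v_{0}  →  sig = ⟨2 | 1⟩
  P={4,7}:  v_{4} + v_{7} = v_{2}  →  sig = ⟨2 | 1⟩
  P={1,2}:  v_{1} + v_{2} = v_{0} + v_{4}  →  sig = ⟨2 | 1 1⟩
  P={4,6}:  v_{4} + v_{6} = v_{0} + v_{2} + v_{10}  →  sig = ⟨2 | 1 1 1⟩
  P={3,4}:  v_{3} + v_{4} = v_{0} + v_{2} + v_{5} + v_{8}  →  sig = ⟨2 | 1 1 1 1⟩
  P={1,3}:  v_{1} + v_{3} = 2·v_{0} + v_{5} + v_{8}  →  sig = ⟨2 | 1 1 2⟩
  P={3,6}:  v_{3} + v_{6} = v_{0} + 3·v_{7} + v_{8}  →  sig = ⟨2 | 1 1 3⟩
  P={1,6}:  v_{1} + v_{6} = 2·v_{0} + v_{10}  →  sig = ⟨2 | 1 2⟩
  P={3,10}:  v_{3} + v_{10} = 2·v_{7} + v_{8}  →  sig = ⟨2 | 1 2⟩
  P={5,6}:  v_{5} + v_{6} = 2·v_{7}  →  sig = ⟨2 | 2⟩
  P={1,5,10}:  v_{1} + v_{5} + v_{10} = 0  →  sig = ⟨3 | 0⟩
  P={2,8,9}:  v_{2} + v_{8} + v_{9} = 0  →  sig = ⟨3 | 0⟩
  P={0,5,10}:  v_{0} + v_{5} + v_{10} = v_{7}  →  sig = ⟨3 | 1⟩
  P={0,7,10}:  v_{0} + v_{7} + v_{10} = v_{6}  →  sig = ⟨3 | 1⟩
  P={2,3,9}:  v_{2} + v_{3} + v_{9} = v_{0} + v_{5} + v_{7}  →  sig = ⟨3 | 1 1 1⟩
  P={0,4,8,9}:  v_{0} + v_{4} + v_{8} + v_{9} = v_{1}  →  sig = ⟨4 | 1⟩
  P={0,5,7,8}:  v_{0} + v_{5} + v_{7} + v_{8} = v_{3}  →  sig = ⟨4 | 1⟩

Sorted signature multiset PRS(X):
    ⟨2 | 1⟩
    ⟨2 | 1⟩
    ⟨2 | 1 1⟩
    ⟨2 | 1 1 1⟩
    ⟨2 | 1 1 1 1⟩
    ⟨2 | 1 1 2⟩
    ⟨2 | 1 1 3⟩
    ⟨2 | 1 2⟩
    ⟨2 | 1 2⟩
    ⟨2 | 2⟩
    ⟨3 | 0⟩
    ⟨3 | 0⟩
    ⟨3 | 1⟩
    ⟨3 | 1⟩
    ⟨3 | 1 1 1⟩
    ⟨4 | 1⟩
    ⟨4 | 1⟩


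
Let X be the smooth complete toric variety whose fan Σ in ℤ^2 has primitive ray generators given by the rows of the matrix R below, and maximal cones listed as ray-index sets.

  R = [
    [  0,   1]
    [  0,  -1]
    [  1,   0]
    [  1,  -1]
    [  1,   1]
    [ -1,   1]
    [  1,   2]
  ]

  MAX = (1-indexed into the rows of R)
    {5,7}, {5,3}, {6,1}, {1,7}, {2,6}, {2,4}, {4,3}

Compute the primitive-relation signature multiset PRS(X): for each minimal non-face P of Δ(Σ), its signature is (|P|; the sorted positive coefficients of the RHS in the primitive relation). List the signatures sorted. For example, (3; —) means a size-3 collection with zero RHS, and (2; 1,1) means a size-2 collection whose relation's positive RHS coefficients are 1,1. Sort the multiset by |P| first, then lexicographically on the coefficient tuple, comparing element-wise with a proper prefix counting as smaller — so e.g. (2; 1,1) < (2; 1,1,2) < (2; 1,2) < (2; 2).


Minimal non-faces — 14 found among 7 rays, 7 max cones:

  • {1,2}:  v_{1} + v_{2} = 0  so sig = (2; —)
  • {4,6}:  v_{4} + v_{6} = 0  so sig = (2; —)
  • {1,3}:  v_{1} + v_{3} = v_{5}  so sig = (2; 1)
  • {1,4}:  v_{1} + v_{4} = v_{3}  so sig = (2; 1)
  • {1,5}:  v_{1} + v_{5} = v_{7}  so sig = (2; 1)
  • {2,3}:  v_{2} + v_{3} = v_{4}  so sig = (2; 1)
  • {2,5}:  v_{2} + v_{5} = v_{3}  so sig = (2; 1)
  • {2,7}:  v_{2} + v_{7} = v_{5}  so sig = (2; 1)
  • {3,6}:  v_{3} + v_{6} = v_{1}  so sig = (2; 1)
  • {4,7}:  v_{4} + v_{7} = v_{3} + v_{5}  so sig = (2; 1,1)
  • {3,7}:  v_{3} + v_{7} = 2·v_{5}  so sig = (2; 2)
  • {4,5}:  v_{4} + v_{5} = 2·v_{3}  so sig = (2; 2)
  • {5,6}:  v_{5} + v_{6} = 2·v_{1}  so sig = (2; 2)
  • {6,7}:  v_{6} + v_{7} = 3·v_{1}  so sig = (2; 3)

so the primitive-relation signature multiset is
{ (2; —) ×2,  (2; 1) ×7,  (2; 1,1),  (2; 2) ×3,  (2; 3) }


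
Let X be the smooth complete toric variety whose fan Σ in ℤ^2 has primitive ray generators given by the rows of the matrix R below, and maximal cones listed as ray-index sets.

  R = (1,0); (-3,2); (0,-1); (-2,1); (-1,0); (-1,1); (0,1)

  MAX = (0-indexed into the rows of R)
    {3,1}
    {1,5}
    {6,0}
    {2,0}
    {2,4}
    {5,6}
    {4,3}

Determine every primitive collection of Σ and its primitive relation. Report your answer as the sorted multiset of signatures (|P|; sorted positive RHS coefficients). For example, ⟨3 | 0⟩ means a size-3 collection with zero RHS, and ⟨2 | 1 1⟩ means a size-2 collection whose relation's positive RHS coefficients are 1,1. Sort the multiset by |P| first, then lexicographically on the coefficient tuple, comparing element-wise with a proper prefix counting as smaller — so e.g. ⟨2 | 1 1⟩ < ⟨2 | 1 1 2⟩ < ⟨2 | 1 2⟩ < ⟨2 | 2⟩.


The 14 primitive collections of Σ (r=7, n=2):

  P={0,4}:  v_{0} + v_{4} = 0 ; sig = ⟨2 | 0⟩
  P={2,6}:  v_{2} + v_{6} = 0 ; sig = ⟨2 | 0⟩
  P={0,3}:  v_{0} + v_{3} = v_{5} ; sig = ⟨2 | 1⟩
  P={0,5}:  v_{0} + v_{5} = v_{6} ; sig = ⟨2 | 1⟩
  P={2,5}:  v_{2} + v_{5} = v_{4} ; sig = ⟨2 | 1⟩
  P={3,5}:  v_{3} + v_{5} = v_{1} ; sig = ⟨2 | 1⟩
  P={4,5}:  v_{4} + v_{5} = v_{3} ; sig = ⟨2 | 1⟩
  P={4,6}:  v_{4} + v_{6} = v_{5} ; sig = ⟨2 | 1⟩
  P={1,2}:  v_{1} + v_{2} = v_{3} + v_{4} ; sig = ⟨2 | 1 1⟩
  P={0,1}:  v_{0} + v_{1} = 2·v_{5} ; sig = ⟨2 | 2⟩
  P={1,4}:  v_{1} + v_{4} = 2·v_{3} ; sig = ⟨2 | 2⟩
  P={2,3}:  v_{2} + v_{3} = 2·v_{4} ; sig = ⟨2 | 2⟩
  P={3,6}:  v_{3} + v_{6} = 2·v_{5} ; sig = ⟨2 | 2⟩
  P={1,6}:  v_{1} + v_{6} = 3·v_{5} ; sig = ⟨2 | 3⟩

so the primitive-relation signature multiset is
[⟨2 | 0⟩, ⟨2 | 0⟩, ⟨2 | 1⟩, ⟨2 | 1⟩, ⟨2 | 1⟩, ⟨2 | 1⟩, ⟨2 | 1⟩, ⟨2 | 1⟩, ⟨2 | 1 1⟩, ⟨2 | 2⟩, ⟨2 | 2⟩, ⟨2 | 2⟩, ⟨2 | 2⟩, ⟨2 | 3⟩]


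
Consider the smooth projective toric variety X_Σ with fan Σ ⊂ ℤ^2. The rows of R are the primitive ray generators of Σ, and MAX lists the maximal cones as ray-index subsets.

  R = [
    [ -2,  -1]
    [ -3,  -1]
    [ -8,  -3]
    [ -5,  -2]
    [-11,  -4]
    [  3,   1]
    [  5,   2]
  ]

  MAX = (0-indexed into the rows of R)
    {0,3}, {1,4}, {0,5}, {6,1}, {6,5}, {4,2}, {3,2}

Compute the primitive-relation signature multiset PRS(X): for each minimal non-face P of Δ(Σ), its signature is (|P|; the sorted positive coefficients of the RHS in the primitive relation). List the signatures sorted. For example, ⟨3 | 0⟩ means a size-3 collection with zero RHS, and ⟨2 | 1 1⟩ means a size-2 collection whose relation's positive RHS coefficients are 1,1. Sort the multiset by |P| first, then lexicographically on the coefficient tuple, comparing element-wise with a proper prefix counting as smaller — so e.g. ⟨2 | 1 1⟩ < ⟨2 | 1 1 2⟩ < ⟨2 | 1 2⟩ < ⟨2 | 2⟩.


Σ has 14 primitive collections:

  P={1,5}:  v_{1} + v_{5} = 0  →  sig = ⟨2 | 0⟩
  P={3,6}:  v_{3} + v_{6} = 0  →  sig = ⟨2 | 0⟩
  P={0,1}:  v_{0} + v_{1} = v_{3}  →  sig = ⟨2 | 1⟩
  P={0,6}:  v_{0} + v_{6} = v_{5}  →  sig = ⟨2 | 1⟩
  P={1,2}:  v_{1} + v_{2} = v_{4}  →  sig = ⟨2 | 1⟩
  P={1,3}:  v_{1} + v_{3} = v_{2}  →  sig = ⟨2 | 1⟩
  P={2,5}:  v_{2} + v_{5} = v_{3}  →  sig = ⟨2 | 1⟩
  P={2,6}:  v_{2} + v_{6} = v_{1}  →  sig = ⟨2 | 1⟩
  P={3,5}:  v_{3} + v_{5} = v_{0}  →  sig = ⟨2 | 1⟩
  P={4,5}:  v_{4} + v_{5} = v_{2}  →  sig = ⟨2 | 1⟩
  P={0,4}:  v_{0} + v_{4} = v_{2} + v_{3}  →  sig = ⟨2 | 1 1⟩
  P={0,2}:  v_{0} + v_{2} = 2·v_{3}  →  sig = ⟨2 | 2⟩
  P={3,4}:  v_{3} + v_{4} = 2·v_{2}  →  sig = ⟨2 | 2⟩
  P={4,6}:  v_{4} + v_{6} = 2·v_{1}  →  sig = ⟨2 | 2⟩

Sorted signature multiset PRS(X):
    |P|=2: 14 collections, coeffs (), (), (1), (1), (1), (1), (1), (1), (1), (1), (1,1), (2), (2), (2)


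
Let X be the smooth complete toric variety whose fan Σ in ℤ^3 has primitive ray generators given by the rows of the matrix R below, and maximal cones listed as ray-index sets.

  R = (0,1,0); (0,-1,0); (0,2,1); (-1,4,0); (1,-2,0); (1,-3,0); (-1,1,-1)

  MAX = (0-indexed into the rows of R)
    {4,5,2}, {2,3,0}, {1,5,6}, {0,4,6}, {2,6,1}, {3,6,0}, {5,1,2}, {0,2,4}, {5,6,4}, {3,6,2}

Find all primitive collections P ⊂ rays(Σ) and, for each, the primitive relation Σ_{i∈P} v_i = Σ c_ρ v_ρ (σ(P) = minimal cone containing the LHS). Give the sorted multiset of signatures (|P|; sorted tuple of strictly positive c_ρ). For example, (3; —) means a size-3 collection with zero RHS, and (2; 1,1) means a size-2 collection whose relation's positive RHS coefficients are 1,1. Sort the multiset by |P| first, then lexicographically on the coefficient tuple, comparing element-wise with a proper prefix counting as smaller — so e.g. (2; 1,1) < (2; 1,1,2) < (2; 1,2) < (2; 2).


Minimal non-faces — 9 found among 7 rays, 10 max cones:

  P={0,1}:  v_{0} + v_{1} = 0  ⟹  sig = (2; —)
  P={0,5}:  v_{0} + v_{5} = v_{4}  ⟹  sig = (2; 1)
  P={1,4}:  v_{1} + v_{4} = v_{5}  ⟹  sig = (2; 1)
  P={3,5}:  v_{3} + v_{5} = v_{0}  ⟹  sig = (2; 1)
  P={1,3}:  v_{1} + v_{3} = v_{2} + v_{6}  ⟹  sig = (2; 1,1)
  P={3,4}:  v_{3} + v_{4} = 2·v_{0}  ⟹  sig = (2; 2)
  P={2,5,6}:  v_{2} + v_{5} + v_{6} = 0  ⟹  sig = (3; —)
  P={0,2,6}:  v_{0} + v_{2} + v_{6} = v_{3}  ⟹  sig = (3; 1)
  P={2,4,6}:  v_{2} + v_{4} + v_{6} = v_{0}  ⟹  sig = (3; 1)

so the primitive-relation signature multiset is
    (2; —)
    (2; 1)
    (2; 1)
    (2; 1)
    (2; 1,1)
    (2; 2)
    (3; —)
    (3; 1)
    (3; 1)


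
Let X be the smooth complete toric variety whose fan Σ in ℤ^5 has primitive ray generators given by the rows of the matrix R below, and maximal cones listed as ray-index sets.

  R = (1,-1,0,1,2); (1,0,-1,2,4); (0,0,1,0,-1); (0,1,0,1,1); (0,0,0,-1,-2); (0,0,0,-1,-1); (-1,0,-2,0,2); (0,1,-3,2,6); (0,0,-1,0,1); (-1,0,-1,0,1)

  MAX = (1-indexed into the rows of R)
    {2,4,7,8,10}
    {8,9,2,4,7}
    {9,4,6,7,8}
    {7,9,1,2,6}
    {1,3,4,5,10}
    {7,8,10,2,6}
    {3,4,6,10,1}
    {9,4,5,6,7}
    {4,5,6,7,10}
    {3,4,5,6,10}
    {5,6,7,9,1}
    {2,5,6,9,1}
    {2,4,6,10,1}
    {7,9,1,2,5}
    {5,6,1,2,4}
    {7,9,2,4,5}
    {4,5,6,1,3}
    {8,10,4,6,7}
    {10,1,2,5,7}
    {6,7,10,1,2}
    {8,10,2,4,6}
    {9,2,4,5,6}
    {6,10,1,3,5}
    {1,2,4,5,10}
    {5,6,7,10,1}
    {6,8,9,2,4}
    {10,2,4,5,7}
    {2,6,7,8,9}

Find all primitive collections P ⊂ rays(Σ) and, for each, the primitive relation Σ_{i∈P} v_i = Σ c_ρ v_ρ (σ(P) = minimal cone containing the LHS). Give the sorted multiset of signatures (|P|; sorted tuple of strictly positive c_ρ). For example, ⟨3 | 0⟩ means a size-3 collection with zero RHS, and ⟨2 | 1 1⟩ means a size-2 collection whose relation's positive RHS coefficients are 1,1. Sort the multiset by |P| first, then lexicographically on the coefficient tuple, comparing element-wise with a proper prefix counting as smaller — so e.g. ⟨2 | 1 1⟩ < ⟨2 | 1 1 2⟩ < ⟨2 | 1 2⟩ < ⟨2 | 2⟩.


13 minimal non-faces of Δ(Σ) (on 10 rays):

  {3,9}:  v_{3} + v_{9} = 0  so sig = ⟨2 | 0⟩
  {3,7}:  v_{3} + v_{7} = v_{10}  so sig = ⟨2 | 1⟩
  {9,10}:  v_{9} + v_{10} = v_{7}  so sig = ⟨2 | 1⟩
  {2,3}:  v_{2} + v_{3} = v_{1} + v_{4}  so sig = ⟨2 | 1 1⟩
  {3,8}:  v_{3} + v_{8} = v_{2} + v_{4} + v_{6} + v_{10}  so sig = ⟨2 | 1 1 1 1⟩
  {1,8}:  v_{1} + v_{8} = 2·v_{2} + v_{6} + v_{10}  so sig = ⟨2 | 1 1 2⟩
  {5,8}:  v_{5} + v_{8} = v_{4} + 3·v_{9}  so sig = ⟨2 | 1 3⟩
  {1,4,9}:  v_{1} + v_{4} + v_{9} = v_{2}  so sig = ⟨3 | 1⟩
  {1,4,7}:  v_{1} + v_{4} + v_{7} = v_{2} + v_{10}  so sig = ⟨3 | 1 1⟩
  {2,4,6,7}:  v_{2} + v_{4} + v_{6} + v_{7} = v_{8}  so sig = ⟨4 | 1⟩
  {2,5,6,10}:  v_{2} + v_{5} + v_{6} + v_{10} = 2·v_{9}  so sig = ⟨4 | 2⟩
  {2,5,6,7}:  v_{2} + v_{5} + v_{6} + v_{7} = 3·v_{9}  so sig = ⟨4 | 3⟩
  {1,4,5,6,10}:  v_{1} + v_{4} + v_{5} + v_{6} + v_{10} = v_{9}  so sig = ⟨5 | 1⟩

Hence PRS(X_Σ) =
    |P|=2: 7 collections, coeffs (), (1), (1), (1,1), (1,1,1,1), (1,1,2), (1,3)
    |P|=3: 2 collections, coeffs (1), (1,1)
    |P|=4: 3 collections, coeffs (1), (2), (3)
    |P|=5: 1 collection, coeffs (1)


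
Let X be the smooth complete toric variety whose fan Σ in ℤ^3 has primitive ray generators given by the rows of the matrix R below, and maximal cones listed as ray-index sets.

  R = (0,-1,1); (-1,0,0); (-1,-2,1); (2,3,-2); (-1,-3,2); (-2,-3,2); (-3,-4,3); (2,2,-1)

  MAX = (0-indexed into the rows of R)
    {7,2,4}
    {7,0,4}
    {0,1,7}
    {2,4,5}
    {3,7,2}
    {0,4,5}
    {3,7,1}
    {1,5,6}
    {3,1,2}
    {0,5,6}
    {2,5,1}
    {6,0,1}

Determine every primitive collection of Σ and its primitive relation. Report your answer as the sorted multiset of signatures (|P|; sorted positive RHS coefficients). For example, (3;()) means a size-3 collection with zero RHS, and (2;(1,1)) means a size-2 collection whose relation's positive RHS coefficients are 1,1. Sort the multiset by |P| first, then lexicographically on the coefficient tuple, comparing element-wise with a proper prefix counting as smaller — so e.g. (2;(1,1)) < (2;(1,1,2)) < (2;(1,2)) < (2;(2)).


Primitive collections (12):

  P = {3,5}:  v_{3} + v_{5} = 0  →  sig = (2;())
  P = {0,2}:  v_{0} + v_{2} = v_{4}  →  sig = (2;(1))
  P = {0,3}:  v_{0} + v_{3} = v_{7}  →  sig = (2;(1))
  P = {1,4}:  v_{1} + v_{4} = v_{5}  →  sig = (2;(1))
  P = {5,7}:  v_{5} + v_{7} = v_{0}  →  sig = (2;(1))
  P = {3,4}:  v_{3} + v_{4} = v_{2} + v_{7}  →  sig = (2;(1,1))
  P = {3,6}:  v_{3} + v_{6} = v_{0} + v_{1}  →  sig = (2;(1,1))
  P = {4,6}:  v_{4} + v_{6} = v_{0} + 2·v_{5}  →  sig = (2;(1,2))
  P = {6,7}:  v_{6} + v_{7} = 2·v_{0} + v_{1}  →  sig = (2;(1,2))
  P = {2,6}:  v_{2} + v_{6} = 2·v_{5}  →  sig = (2;(2))
  P = {1,2,7}:  v_{1} + v_{2} + v_{7} = 0  →  sig = (3;())
  P = {0,1,5}:  v_{0} + v_{1} + v_{5} = v_{6}  →  sig = (3;(1))

Signatures (|P|; sorted positive RHS coefficients), sorted:
[(2;()), (2;(1)), (2;(1)), (2;(1)), (2;(1)), (2;(1,1)), (2;(1,1)), (2;(1,2)), (2;(1,2)), (2;(2)), (3;()), (3;(1))]


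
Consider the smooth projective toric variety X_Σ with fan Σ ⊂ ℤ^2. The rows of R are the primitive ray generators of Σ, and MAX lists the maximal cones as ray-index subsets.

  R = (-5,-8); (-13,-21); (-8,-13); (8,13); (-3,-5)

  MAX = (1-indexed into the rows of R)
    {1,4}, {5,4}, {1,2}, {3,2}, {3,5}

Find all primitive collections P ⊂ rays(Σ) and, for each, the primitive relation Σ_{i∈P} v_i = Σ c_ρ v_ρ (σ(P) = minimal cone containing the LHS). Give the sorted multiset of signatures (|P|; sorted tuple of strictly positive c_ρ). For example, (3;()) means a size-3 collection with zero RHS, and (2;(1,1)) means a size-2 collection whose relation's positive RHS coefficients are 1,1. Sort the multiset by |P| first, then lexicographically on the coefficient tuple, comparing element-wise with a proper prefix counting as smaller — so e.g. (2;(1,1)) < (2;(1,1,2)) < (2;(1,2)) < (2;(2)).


Primitive collections (5):

  • {3,4}:  v_{3} + v_{4} = 0  ⟹  sig = (2;())
  • {1,3}:  v_{1} + v_{3} = v_{2}  ⟹  sig = (2;(1))
  • {1,5}:  v_{1} + v_{5} = v_{3}  ⟹  sig = (2;(1))
  • {2,4}:  v_{2} + v_{4} = v_{1}  ⟹  sig = (2;(1))
  • {2,5}:  v_{2} + v_{5} = 2·v_{3}  ⟹  sig = (2;(2))

Sorted signature multiset PRS(X):
    |P|=2: 5 collections, coeffs (), (1), (1), (1), (2)


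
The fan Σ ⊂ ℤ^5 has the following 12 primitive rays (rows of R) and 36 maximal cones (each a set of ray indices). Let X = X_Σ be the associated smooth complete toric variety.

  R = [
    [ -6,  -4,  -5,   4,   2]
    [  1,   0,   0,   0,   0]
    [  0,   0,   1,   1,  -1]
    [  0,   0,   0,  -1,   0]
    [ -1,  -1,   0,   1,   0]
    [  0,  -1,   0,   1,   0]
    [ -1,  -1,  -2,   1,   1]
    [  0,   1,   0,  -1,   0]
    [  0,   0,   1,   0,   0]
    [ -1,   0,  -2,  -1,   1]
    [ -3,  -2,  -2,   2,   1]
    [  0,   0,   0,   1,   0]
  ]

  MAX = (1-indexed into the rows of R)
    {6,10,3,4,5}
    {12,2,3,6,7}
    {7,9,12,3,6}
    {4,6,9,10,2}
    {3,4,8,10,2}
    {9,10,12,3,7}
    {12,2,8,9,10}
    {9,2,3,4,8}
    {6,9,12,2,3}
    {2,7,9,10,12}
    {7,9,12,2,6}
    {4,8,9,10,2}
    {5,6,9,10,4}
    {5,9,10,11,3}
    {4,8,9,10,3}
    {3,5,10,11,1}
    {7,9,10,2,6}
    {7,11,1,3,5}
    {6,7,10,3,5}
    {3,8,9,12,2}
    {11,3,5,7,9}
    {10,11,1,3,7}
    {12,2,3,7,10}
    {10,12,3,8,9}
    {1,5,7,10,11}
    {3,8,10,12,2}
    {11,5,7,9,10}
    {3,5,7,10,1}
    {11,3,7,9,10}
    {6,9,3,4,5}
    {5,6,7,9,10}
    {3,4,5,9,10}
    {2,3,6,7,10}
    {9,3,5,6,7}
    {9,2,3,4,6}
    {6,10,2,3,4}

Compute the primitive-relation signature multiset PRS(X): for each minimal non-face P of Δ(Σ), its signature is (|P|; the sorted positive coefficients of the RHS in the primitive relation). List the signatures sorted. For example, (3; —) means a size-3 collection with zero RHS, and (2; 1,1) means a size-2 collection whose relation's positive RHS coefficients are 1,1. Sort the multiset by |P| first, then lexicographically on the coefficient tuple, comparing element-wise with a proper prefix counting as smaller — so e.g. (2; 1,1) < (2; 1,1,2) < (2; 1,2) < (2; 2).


Minimal non-faces — 24 found among 12 rays, 36 max cones:

  P = {4,12}:  v_{4} + v_{12} = 0 ; sig = (2; —)
  P = {6,8}:  v_{6} + v_{8} = 0 ; sig = (2; —)
  P = {2,5}:  v_{2} + v_{5} = v_{6} ; sig = (2; 1)
  P = {2,11}:  v_{2} + v_{11} = v_{5} + v_{7} ; sig = (2; 1,1)
  P = {4,7}:  v_{4} + v_{7} = v_{6} + v_{10} ; sig = (2; 1,1)
  P = {7,8}:  v_{7} + v_{8} = v_{10} + v_{12} ; sig = (2; 1,1)
  P = {5,8}:  v_{5} + v_{8} = v_{3} + v_{9} + v_{10} ; sig = (2; 1,1,1)
  P = {5,12}:  v_{5} + v_{12} = v_{3} + v_{7} + v_{9} ; sig = (2; 1,1,1)
  P = {1,8}:  v_{1} + v_{8} = 2·v_{3} + v_{7} + v_{9} + 2·v_{10} + v_{11} ; sig = (2; 1,1,1,2,2)
  P = {1,12}:  v_{1} + v_{12} = 2·v_{3} + 2·v_{7} + v_{9} + v_{10} + v_{11} ; sig = (2; 1,1,1,2,2)
  P = {1,2}:  v_{1} + v_{2} = v_{3} + 2·v_{5} + 2·v_{7} + v_{10} ; sig = (2; 1,1,2,2)
  P = {1,4}:  v_{1} + v_{4} = v_{3} + 3·v_{5} + v_{7} + 2·v_{10} ; sig = (2; 1,1,2,3)
  P = {1,6}:  v_{1} + v_{6} = v_{3} + 3·v_{5} + 2·v_{7} + v_{10} ; sig = (2; 1,1,2,3)
  P = {4,11}:  v_{4} + v_{11} = 2·v_{5} + v_{10} ; sig = (2; 1,2)
  P = {6,11}:  v_{6} + v_{11} = 2·v_{5} + v_{7} ; sig = (2; 1,2)
  P = {8,11}:  v_{8} + v_{11} = 2·v_{3} + v_{7} + 2·v_{9} + 2·v_{10} ; sig = (2; 1,2,2,2)
  P = {11,12}:  v_{11} + v_{12} = 2·v_{3} + 2·v_{7} + 2·v_{9} + v_{10} ; sig = (2; 1,2,2,2)
  P = {1,9}:  v_{1} + v_{9} = 2·v_{11} ; sig = (2; 2)
  P = {6,10,12}:  v_{6} + v_{10} + v_{12} = v_{7} ; sig = (3; 1)
  P = {2,3,9,10}:  v_{2} + v_{3} + v_{9} + v_{10} = 0 ; sig = (4; —)
  P = {3,6,9,10}:  v_{3} + v_{6} + v_{9} + v_{10} = v_{5} ; sig = (4; 1)
  P = {2,3,7,9}:  v_{2} + v_{3} + v_{7} + v_{9} = v_{6} + v_{12} ; sig = (4; 1,1)
  P = {3,5,7,9,10}:  v_{3} + v_{5} + v_{7} + v_{9} + v_{10} = v_{11} ; sig = (5; 1)
  P = {3,5,7,10,11}:  v_{3} + v_{5} + v_{7} + v_{10} + v_{11} = v_{1} ; sig = (5; 1)

so the primitive-relation signature multiset is
    |P|=2: 18 collections, coeffs (), (), (1), (1,1), (1,1), (1,1), (1,1,1), (1,1,1), (1,1,1,2,2), (1,1,1,2,2), (1,1,2,2), (1,1,2,3), (1,1,2,3), (1,2), (1,2), (1,2,2,2), (1,2,2,2), (2)
    |P|=3: 1 collection, coeffs (1)
    |P|=4: 3 collections, coeffs (), (1), (1,1)
    |P|=5: 2 collections, coeffs (1), (1)


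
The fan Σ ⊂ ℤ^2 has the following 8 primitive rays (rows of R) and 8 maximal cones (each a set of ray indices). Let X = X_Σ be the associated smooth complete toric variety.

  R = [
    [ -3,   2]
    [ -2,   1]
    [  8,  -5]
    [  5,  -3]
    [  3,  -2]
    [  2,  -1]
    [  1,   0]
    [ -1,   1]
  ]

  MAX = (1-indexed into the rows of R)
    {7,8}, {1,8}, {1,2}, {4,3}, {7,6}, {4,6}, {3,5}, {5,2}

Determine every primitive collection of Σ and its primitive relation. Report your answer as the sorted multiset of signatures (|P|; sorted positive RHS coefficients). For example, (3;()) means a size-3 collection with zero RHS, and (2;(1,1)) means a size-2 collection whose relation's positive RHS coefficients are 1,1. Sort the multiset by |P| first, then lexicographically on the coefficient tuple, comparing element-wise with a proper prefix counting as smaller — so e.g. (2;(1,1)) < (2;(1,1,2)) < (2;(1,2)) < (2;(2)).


Δ(Σ) — 8 vertices, 20 min non-faces:

  • {1,5}:  v_{1} + v_{5} = 0 — sig = (2;())
  • {2,6}:  v_{2} + v_{6} = 0 — sig = (2;())
  • {1,3}:  v_{1} + v_{3} = v_{4} — sig = (2;(1))
  • {1,4}:  v_{1} + v_{4} = v_{6} — sig = (2;(1))
  • {1,6}:  v_{1} + v_{6} = v_{8} — sig = (2;(1))
  • {2,4}:  v_{2} + v_{4} = v_{5} — sig = (2;(1))
  • {2,7}:  v_{2} + v_{7} = v_{8} — sig = (2;(1))
  • {2,8}:  v_{2} + v_{8} = v_{1} — sig = (2;(1))
  • {4,5}:  v_{4} + v_{5} = v_{3} — sig = (2;(1))
  • {5,6}:  v_{5} + v_{6} = v_{4} — sig = (2;(1))
  • {5,8}:  v_{5} + v_{8} = v_{6} — sig = (2;(1))
  • {6,8}:  v_{6} + v_{8} = v_{7} — sig = (2;(1))
  • {3,8}:  v_{3} + v_{8} = v_{4} + v_{6} — sig = (2;(1,1))
  • {3,7}:  v_{3} + v_{7} = v_{4} + 2·v_{6} — sig = (2;(1,2))
  • {1,7}:  v_{1} + v_{7} = 2·v_{8} — sig = (2;(2))
  • {2,3}:  v_{2} + v_{3} = 2·v_{5} — sig = (2;(2))
  • {3,6}:  v_{3} + v_{6} = 2·v_{4} — sig = (2;(2))
  • {4,8}:  v_{4} + v_{8} = 2·v_{6} — sig = (2;(2))
  • {5,7}:  v_{5} + v_{7} = 2·v_{6} — sig = (2;(2))
  • {4,7}:  v_{4} + v_{7} = 3·v_{6} — sig = (2;(3))

Sorted signature multiset PRS(X):
    (2;())
    (2;())
    (2;(1))
    (2;(1))
    (2;(1))
    (2;(1))
    (2;(1))
    (2;(1))
    (2;(1))
    (2;(1))
    (2;(1))
    (2;(1))
    (2;(1,1))
    (2;(1,2))
    (2;(2))
    (2;(2))
    (2;(2))
    (2;(2))
    (2;(2))
    (2;(3))


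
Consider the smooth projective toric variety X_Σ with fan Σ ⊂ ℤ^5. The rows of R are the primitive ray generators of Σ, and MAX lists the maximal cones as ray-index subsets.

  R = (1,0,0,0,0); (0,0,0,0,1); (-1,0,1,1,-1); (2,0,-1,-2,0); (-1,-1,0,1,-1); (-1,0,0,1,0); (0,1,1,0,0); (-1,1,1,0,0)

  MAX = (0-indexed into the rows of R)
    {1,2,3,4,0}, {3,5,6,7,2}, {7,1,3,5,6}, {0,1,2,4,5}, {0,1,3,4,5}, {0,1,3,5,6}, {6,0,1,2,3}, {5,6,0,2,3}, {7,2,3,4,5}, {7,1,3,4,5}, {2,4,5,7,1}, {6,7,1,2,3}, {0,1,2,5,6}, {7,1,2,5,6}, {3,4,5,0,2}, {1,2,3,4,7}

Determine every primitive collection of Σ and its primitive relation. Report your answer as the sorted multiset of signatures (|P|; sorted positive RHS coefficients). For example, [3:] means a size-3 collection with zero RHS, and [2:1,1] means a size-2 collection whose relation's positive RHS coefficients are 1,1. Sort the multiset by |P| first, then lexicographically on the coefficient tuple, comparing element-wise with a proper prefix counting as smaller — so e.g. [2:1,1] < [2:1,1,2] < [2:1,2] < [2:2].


3 collections generate NE(X_Σ); each relation:

  {0,7}:  v_{0} + v_{7} = v_{6}  so sig = [2:1]
  {4,6}:  v_{4} + v_{6} = v_{2}  so sig = [2:1]
  {1,2,3,5}:  v_{1} + v_{2} + v_{3} + v_{5} = 0  so sig = [4:]

Signatures (|P|; sorted positive RHS coefficients), sorted:
{ [2:1] ×2,  [4:] }


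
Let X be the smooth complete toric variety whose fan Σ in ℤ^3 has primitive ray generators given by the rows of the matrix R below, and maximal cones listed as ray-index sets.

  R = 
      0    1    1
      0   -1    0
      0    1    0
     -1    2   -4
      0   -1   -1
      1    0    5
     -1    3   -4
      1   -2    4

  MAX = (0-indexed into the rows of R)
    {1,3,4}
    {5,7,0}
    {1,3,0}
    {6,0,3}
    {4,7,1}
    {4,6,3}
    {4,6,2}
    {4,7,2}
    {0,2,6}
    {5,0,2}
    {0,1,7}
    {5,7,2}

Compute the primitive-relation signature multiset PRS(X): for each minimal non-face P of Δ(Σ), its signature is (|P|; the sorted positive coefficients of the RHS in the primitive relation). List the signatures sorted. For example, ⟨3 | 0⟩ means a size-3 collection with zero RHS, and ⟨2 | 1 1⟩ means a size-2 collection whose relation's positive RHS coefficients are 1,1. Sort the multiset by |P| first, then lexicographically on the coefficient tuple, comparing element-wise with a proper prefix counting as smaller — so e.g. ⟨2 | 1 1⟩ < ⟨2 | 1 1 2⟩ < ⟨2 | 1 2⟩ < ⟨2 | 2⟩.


Σ has 11 primitive collections:

  P = {0,4}:  v_{0} + v_{4} = 0  ⇒ sig = ⟨2 | 0⟩
  P = {1,2}:  v_{1} + v_{2} = 0  ⇒ sig = ⟨2 | 0⟩
  P = {3,7}:  v_{3} + v_{7} = 0  ⇒ sig = ⟨2 | 0⟩
  P = {1,6}:  v_{1} + v_{6} = v_{3}  ⇒ sig = ⟨2 | 1⟩
  P = {2,3}:  v_{2} + v_{3} = v_{6}  ⇒ sig = ⟨2 | 1⟩
  P = {6,7}:  v_{6} + v_{7} = v_{2}  ⇒ sig = ⟨2 | 1⟩
  P = {1,5}:  v_{1} + v_{5} = v_{0} + v_{7}  ⇒ sig = ⟨2 | 1 1⟩
  P = {3,5}:  v_{3} + v_{5} = v_{0} + v_{2}  ⇒ sig = ⟨2 | 1 1⟩
  P = {4,5}:  v_{4} + v_{5} = v_{2} + v_{7}  ⇒ sig = ⟨2 | 1 1⟩
  P = {5,6}:  v_{5} + v_{6} = v_{0} + 2·v_{2}  ⇒ sig = ⟨2 | 1 2⟩
  P = {0,2,7}:  v_{0} + v_{2} + v_{7} = v_{5}  ⇒ sig = ⟨3 | 1⟩

so the primitive-relation signature multiset is
    |P|=2: 10 collections, coeffs (), (), (), (1), (1), (1), (1,1), (1,1), (1,1), (1,2)
    |P|=3: 1 collection, coeffs (1)


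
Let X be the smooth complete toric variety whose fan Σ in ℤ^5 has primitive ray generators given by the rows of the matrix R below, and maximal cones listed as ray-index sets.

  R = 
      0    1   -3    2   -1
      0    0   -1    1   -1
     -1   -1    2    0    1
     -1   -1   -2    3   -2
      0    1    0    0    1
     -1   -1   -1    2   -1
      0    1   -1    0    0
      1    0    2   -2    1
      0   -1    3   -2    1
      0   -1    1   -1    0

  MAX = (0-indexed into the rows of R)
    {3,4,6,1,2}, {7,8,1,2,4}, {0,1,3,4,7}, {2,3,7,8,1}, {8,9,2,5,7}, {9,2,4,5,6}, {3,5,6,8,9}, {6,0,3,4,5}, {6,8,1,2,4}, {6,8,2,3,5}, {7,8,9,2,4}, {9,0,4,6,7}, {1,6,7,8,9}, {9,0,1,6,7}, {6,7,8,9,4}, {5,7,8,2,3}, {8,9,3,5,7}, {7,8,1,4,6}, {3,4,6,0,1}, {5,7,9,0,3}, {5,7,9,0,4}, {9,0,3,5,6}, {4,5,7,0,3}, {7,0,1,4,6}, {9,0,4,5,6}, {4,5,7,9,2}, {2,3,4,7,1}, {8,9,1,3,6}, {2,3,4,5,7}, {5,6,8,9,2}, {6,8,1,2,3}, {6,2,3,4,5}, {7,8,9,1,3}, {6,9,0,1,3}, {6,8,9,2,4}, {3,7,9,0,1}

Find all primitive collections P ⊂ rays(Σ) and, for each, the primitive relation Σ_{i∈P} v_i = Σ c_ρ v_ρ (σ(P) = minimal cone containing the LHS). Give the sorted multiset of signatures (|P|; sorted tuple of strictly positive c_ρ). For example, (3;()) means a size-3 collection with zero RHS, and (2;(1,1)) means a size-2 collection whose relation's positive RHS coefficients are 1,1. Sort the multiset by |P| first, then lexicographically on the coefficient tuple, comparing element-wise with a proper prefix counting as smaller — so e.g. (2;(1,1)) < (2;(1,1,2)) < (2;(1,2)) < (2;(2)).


|primitive collections| = 12. Relations:

  • {0,8}:  v_{0} + v_{8} = 0 ; sig = (2;())
  • {1,5}:  v_{1} + v_{5} = v_{3} ; sig = (2;(1))
  • {0,2}:  v_{0} + v_{2} = v_{4} + v_{5} ; sig = (2;(1,1))
  • {1,4,9}:  v_{1} + v_{4} + v_{9} = 0 ; sig = (3;())
  • {5,6,7}:  v_{5} + v_{6} + v_{7} = 0 ; sig = (3;())
  • {3,4,9}:  v_{3} + v_{4} + v_{9} = v_{5} ; sig = (3;(1))
  • {3,6,7}:  v_{3} + v_{6} + v_{7} = v_{1} ; sig = (3;(1))
  • {4,5,8}:  v_{4} + v_{5} + v_{8} = v_{2} ; sig = (3;(1))
  • {1,2,9}:  v_{1} + v_{2} + v_{9} = v_{5} + v_{8} ; sig = (3;(1,1))
  • {2,6,7}:  v_{2} + v_{6} + v_{7} = v_{4} + v_{8} ; sig = (3;(1,1))
  • {3,4,8}:  v_{3} + v_{4} + v_{8} = v_{1} + v_{2} ; sig = (3;(1,1))
  • {2,3,9}:  v_{2} + v_{3} + v_{9} = 2·v_{5} + v_{8} ; sig = (3;(1,2))

Hence PRS(X_Σ) =
{ (2;()),  (2;(1)),  (2;(1,1)),  (3;()) ×2,  (3;(1)) ×3,  (3;(1,1)) ×3,  (3;(1,2)) }


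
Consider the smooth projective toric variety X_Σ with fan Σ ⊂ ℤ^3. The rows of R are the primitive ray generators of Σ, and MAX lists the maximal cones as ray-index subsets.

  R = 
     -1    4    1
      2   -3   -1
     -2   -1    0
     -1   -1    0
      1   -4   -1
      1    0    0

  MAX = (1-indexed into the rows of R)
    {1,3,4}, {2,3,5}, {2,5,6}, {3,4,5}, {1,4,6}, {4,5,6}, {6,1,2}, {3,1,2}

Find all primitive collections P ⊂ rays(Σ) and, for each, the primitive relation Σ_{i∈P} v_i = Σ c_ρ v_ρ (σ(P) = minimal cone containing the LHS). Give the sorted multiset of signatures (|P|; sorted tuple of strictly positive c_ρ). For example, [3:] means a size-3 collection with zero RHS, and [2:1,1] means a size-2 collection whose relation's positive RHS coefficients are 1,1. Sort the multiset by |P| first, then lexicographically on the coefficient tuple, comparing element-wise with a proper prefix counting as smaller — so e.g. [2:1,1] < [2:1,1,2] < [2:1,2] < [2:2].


Minimal non-faces — 3 found among 6 rays, 8 max cones:

  {1,5}:  v_{1} + v_{5} = 0  →  sig = [2:]
  {2,4}:  v_{2} + v_{4} = v_{5}  →  sig = [2:1]
  {3,6}:  v_{3} + v_{6} = v_{4}  →  sig = [2:1]

Sorted signature multiset PRS(X):
    |P|=2: 3 collections, coeffs (), (1), (1)


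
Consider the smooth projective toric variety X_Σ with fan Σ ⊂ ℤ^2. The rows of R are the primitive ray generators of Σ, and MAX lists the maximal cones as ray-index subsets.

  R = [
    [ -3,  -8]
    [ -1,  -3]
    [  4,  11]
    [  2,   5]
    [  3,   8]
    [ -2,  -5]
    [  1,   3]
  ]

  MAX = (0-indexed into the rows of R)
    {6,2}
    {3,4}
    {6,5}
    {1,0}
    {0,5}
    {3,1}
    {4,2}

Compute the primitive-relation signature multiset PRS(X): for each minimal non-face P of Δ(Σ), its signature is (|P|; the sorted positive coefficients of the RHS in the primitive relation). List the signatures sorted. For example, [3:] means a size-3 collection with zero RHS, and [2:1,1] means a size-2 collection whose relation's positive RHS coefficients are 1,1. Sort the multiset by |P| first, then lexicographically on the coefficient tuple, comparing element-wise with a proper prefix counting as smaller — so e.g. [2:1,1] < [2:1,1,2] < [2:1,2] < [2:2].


14 collections generate NE(X_Σ); each relation:

  P = {0,4}:  v_{0} + v_{4} = 0  so sig = [2:]
  P = {1,6}:  v_{1} + v_{6} = 0  so sig = [2:]
  P = {3,5}:  v_{3} + v_{5} = 0  so sig = [2:]
  P = {0,2}:  v_{0} + v_{2} = v_{6}  so sig = [2:1]
  P = {0,3}:  v_{0} + v_{3} = v_{1}  so sig = [2:1]
  P = {0,6}:  v_{0} + v_{6} = v_{5}  so sig = [2:1]
  P = {1,2}:  v_{1} + v_{2} = v_{4}  so sig = [2:1]
  P = {1,4}:  v_{1} + v_{4} = v_{3}  so sig = [2:1]
  P = {1,5}:  v_{1} + v_{5} = v_{0}  so sig = [2:1]
  P = {3,6}:  v_{3} + v_{6} = v_{4}  so sig = [2:1]
  P = {4,5}:  v_{4} + v_{5} = v_{6}  so sig = [2:1]
  P = {4,6}:  v_{4} + v_{6} = v_{2}  so sig = [2:1]
  P = {2,3}:  v_{2} + v_{3} = 2·v_{4}  so sig = [2:2]
  P = {2,5}:  v_{2} + v_{5} = 2·v_{6}  so sig = [2:2]

Hence PRS(X_Σ) =
[[2:], [2:], [2:], [2:1], [2:1], [2:1], [2:1], [2:1], [2:1], [2:1], [2:1], [2:1], [2:2], [2:2]]


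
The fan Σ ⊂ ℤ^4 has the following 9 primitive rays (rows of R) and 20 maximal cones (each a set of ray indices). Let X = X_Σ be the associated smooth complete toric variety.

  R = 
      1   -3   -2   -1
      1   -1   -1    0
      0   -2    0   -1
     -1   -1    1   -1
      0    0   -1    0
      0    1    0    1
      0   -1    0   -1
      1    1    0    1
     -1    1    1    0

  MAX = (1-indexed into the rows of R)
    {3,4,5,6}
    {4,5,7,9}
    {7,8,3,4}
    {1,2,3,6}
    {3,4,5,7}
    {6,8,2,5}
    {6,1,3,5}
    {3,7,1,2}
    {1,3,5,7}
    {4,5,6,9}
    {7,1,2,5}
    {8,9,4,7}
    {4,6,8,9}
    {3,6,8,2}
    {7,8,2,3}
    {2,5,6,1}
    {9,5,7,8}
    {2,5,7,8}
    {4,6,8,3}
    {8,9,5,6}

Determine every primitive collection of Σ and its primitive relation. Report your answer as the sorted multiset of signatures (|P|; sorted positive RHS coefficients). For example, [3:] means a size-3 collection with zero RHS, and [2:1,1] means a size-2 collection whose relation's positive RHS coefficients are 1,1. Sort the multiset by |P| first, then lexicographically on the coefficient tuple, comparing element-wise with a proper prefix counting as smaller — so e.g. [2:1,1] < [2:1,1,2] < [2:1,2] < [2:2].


|primitive collections| = 10. Relations:

  P={2,9}:  v_{2} + v_{9} = 0  so sig = [2:]
  P={6,7}:  v_{6} + v_{7} = 0  so sig = [2:]
  P={2,4}:  v_{2} + v_{4} = v_{3}  so sig = [2:1]
  P={3,9}:  v_{3} + v_{9} = v_{4}  so sig = [2:1]
  P={1,9}:  v_{1} + v_{9} = v_{3} + v_{5}  so sig = [2:1,1]
  P={1,4}:  v_{1} + v_{4} = 2·v_{3} + v_{5}  so sig = [2:1,2]
  P={1,8}:  v_{1} + v_{8} = 2·v_{2}  so sig = [2:2]
  P={4,5,8}:  v_{4} + v_{5} + v_{8} = 0  so sig = [3:]
  P={2,3,5}:  v_{2} + v_{3} + v_{5} = v_{1}  so sig = [3:1]
  P={3,5,8}:  v_{3} + v_{5} + v_{8} = v_{2}  so sig = [3:1]

Signatures (|P|; sorted positive RHS coefficients), sorted:
{ [2:] ×2,  [2:1] ×2,  [2:1,1],  [2:1,2],  [2:2],  [3:],  [3:1] ×2 }


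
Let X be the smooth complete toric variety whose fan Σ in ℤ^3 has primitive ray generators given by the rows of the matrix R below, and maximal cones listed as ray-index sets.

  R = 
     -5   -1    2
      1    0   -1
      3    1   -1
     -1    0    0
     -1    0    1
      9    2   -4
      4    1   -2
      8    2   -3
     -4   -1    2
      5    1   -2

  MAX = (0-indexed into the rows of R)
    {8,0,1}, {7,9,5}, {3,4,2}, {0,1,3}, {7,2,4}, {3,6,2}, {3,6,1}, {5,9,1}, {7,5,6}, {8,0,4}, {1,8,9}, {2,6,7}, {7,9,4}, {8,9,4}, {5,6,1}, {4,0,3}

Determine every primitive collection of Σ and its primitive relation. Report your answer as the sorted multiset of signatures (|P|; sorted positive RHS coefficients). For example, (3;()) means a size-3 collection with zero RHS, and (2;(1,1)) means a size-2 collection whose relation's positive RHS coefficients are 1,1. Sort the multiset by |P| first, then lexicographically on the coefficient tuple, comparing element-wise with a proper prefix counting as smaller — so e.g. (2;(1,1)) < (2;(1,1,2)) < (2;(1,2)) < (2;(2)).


|primitive collections| = 21. Relations:

  P = {0,9}:  v_{0} + v_{9} = 0 ; sig = (2;())
  P = {1,4}:  v_{1} + v_{4} = 0 ; sig = (2;())
  P = {6,8}:  v_{6} + v_{8} = 0 ; sig = (2;())
  P = {0,5}:  v_{0} + v_{5} = v_{6} ; sig = (2;(1))
  P = {0,6}:  v_{0} + v_{6} = v_{3} ; sig = (2;(1))
  P = {0,7}:  v_{0} + v_{7} = v_{2} ; sig = (2;(1))
  P = {1,2}:  v_{1} + v_{2} = v_{6} ; sig = (2;(1))
  P = {1,7}:  v_{1} + v_{7} = v_{5} ; sig = (2;(1))
  P = {2,8}:  v_{2} + v_{8} = v_{4} ; sig = (2;(1))
  P = {2,9}:  v_{2} + v_{9} = v_{7} ; sig = (2;(1))
  P = {3,8}:  v_{3} + v_{8} = v_{0} ; sig = (2;(1))
  P = {3,9}:  v_{3} + v_{9} = v_{6} ; sig = (2;(1))
  P = {4,5}:  v_{4} + v_{5} = v_{7} ; sig = (2;(1))
  P = {4,6}:  v_{4} + v_{6} = v_{2} ; sig = (2;(1))
  P = {5,8}:  v_{5} + v_{8} = v_{9} ; sig = (2;(1))
  P = {6,9}:  v_{6} + v_{9} = v_{5} ; sig = (2;(1))
  P = {0,2}:  v_{0} + v_{2} = v_{3} + v_{4} ; sig = (2;(1,1))
  P = {2,5}:  v_{2} + v_{5} = v_{6} + v_{7} ; sig = (2;(1,1))
  P = {3,7}:  v_{3} + v_{7} = v_{2} + v_{6} ; sig = (2;(1,1))
  P = {7,8}:  v_{7} + v_{8} = v_{4} + v_{9} ; sig = (2;(1,1))
  P = {3,5}:  v_{3} + v_{5} = 2·v_{6} ; sig = (2;(2))

Signatures (|P|; sorted positive RHS coefficients), sorted:
[(2;()), (2;()), (2;()), (2;(1)), (2;(1)), (2;(1)), (2;(1)), (2;(1)), (2;(1)), (2;(1)), (2;(1)), (2;(1)), (2;(1)), (2;(1)), (2;(1)), (2;(1)), (2;(1,1)), (2;(1,1)), (2;(1,1)), (2;(1,1)), (2;(2))]


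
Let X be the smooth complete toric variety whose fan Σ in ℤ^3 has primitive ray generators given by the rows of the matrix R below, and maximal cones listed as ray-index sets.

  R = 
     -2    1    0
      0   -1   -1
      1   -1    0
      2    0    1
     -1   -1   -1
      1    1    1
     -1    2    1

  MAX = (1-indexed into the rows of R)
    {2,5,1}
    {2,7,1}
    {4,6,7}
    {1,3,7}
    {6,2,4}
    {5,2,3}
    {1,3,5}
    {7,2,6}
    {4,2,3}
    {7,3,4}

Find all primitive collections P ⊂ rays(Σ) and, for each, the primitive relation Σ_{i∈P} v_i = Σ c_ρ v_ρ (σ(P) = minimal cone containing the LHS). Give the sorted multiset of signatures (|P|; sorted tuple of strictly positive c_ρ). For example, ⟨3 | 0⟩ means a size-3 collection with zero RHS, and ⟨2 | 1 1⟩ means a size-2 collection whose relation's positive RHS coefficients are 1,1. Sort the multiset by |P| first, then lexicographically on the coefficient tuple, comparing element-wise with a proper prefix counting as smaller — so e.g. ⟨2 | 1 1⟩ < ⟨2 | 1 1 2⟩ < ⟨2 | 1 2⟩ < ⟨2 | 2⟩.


9 minimal non-faces of Δ(Σ) (on 7 rays):

  P={5,6}:  v_{5} + v_{6} = 0  ⇒ sig = ⟨2 | 0⟩
  P={1,6}:  v_{1} + v_{6} = v_{7}  ⇒ sig = ⟨2 | 1⟩
  P={3,6}:  v_{3} + v_{6} = v_{4}  ⇒ sig = ⟨2 | 1⟩
  P={4,5}:  v_{4} + v_{5} = v_{3}  ⇒ sig = ⟨2 | 1⟩
  P={5,7}:  v_{5} + v_{7} = v_{1}  ⇒ sig = ⟨2 | 1⟩
  P={1,4}:  v_{1} + v_{4} = v_{3} + v_{7}  ⇒ sig = ⟨2 | 1 1⟩
  P={2,3,7}:  v_{2} + v_{3} + v_{7} = 0  ⇒ sig = ⟨3 | 0⟩
  P={1,2,3}:  v_{1} + v_{2} + v_{3} = v_{5}  ⇒ sig = ⟨3 | 1⟩
  P={2,4,7}:  v_{2} + v_{4} + v_{7} = v_{6}  ⇒ sig = ⟨3 | 1⟩

so the primitive-relation signature multiset is
    |P|=2: 6 collections, coeffs (), (1), (1), (1), (1), (1,1)
    |P|=3: 3 collections, coeffs (), (1), (1)
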